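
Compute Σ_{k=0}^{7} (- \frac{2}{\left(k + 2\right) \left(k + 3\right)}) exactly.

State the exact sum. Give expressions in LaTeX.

The ratio is (k + 2)/(k + 4).
Normal form (A,B,C) = (k + 2, k + 4, 1).
Need (k + 2)·f(k+1) − (k + 3)·f(k) = 1.
Bound: deg f ≤ 1.
Solve for f: f(k) = k/2 (degree 1 ≤ 1).
Then R = B(k−1)f/C = k*(k + 3)/2, so s_k = R(k)·t_k = -k/(k + 2).
s_(k+1) − s_k = -2/(k**2 + 5*k + 6) = t_k.
Sum = s_(8) − s_(0); s_(8) = -4/5, s_(0) = 0 ⇒ -4/5.

Σ = -4/5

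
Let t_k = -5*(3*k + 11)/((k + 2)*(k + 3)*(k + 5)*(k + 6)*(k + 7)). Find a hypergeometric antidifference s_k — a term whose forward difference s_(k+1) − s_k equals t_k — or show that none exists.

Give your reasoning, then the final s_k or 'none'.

r(k) = (k + 2)*(k + 5)*(3*k + 14)/((k + 4)*(k + 8)*(3*k + 11)) after simplifying.
A = k + 2, B = k + 8, C = k**2 + 23*k/3 + 44/3.
f must satisfy (k + 2)·f(k+1) − (k + 7)·f(k) = k**2 + 23*k/3 + 44/3.
Bound: deg f ≤ 5.
A polynomial solution: f(k) = k*(k + 3)*(k + 4)*(k**2 + 13*k + 52)/180.
Certificate R = B(k−1)f/C = k*(k + 3)*(k + 7)*(k**2 + 13*k + 52)/(60*(3*k + 11)) gives s_k = k*(-k**2 - 13*k - 52)/(12*(k**3 + 13*k**2 + 52*k + 60)).
s_(k+1) − s_k = 5*(-3*k - 11)/(k**5 + 23*k**4 + 203*k**3 + 853*k**2 + 1692*k + 1260) = t_k.

s_k = k*(-k**2 - 13*k - 52)/(12*(k**3 + 13*k**2 + 52*k + 60))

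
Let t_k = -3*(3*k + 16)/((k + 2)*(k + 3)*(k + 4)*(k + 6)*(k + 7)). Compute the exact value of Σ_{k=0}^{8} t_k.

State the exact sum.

Σ = -9/110

The ratio is (k + 2)*(k + 6)*(3*k + 19)/((k + 5)*(k + 8)*(3*k + 16)).
Gosper form: A/B · C(k+1)/C(k) with A=k + 2, B=k + 8, C=k**2 + 31*k/3 + 80/3.
f must satisfy (k + 2)·f(k+1) − (k + 7)·f(k) = k**2 + 31*k/3 + 80/3.
deg f ≤ 5 (via 1,1,2).
A polynomial solution: f(k) = k*(k + 4)*(k + 5)*(k**2 + 11*k + 36)/108.
Get s_k = R·t_k = k*(-k**2 - 11*k - 36)/(12*(k**3 + 11*k**2 + 36*k + 36)) with R(k) = B(k−1)f(k)/C(k) = k*(k + 4)*(k + 7)*(k**2 + 11*k + 36)/(36*(3*k + 16)).
s_(k+1) − s_k = 3*(-3*k - 16)/(k**5 + 22*k**4 + 185*k**3 + 740*k**2 + 1404*k + 1008) = t_k.
Σ_(k=0)^(8) t_k = s_(9) − s_(0) = -9/110 − (0) = -9/110.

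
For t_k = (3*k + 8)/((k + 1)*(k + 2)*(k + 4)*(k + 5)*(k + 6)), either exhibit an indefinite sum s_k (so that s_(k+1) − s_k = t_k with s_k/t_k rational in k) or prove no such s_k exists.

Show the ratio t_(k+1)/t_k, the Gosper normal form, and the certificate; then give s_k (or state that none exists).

Step 1: r(k) = (k + 1)*(k + 4)*(3*k + 11)/((k + 3)*(k + 7)*(3*k + 8)).
Normal form (A,B,C) = (k + 1, k + 7, k**2 + 17*k/3 + 8).
Set up (k + 1)·f(k+1) − (k + 6)·f(k) − (k**2 + 17*k/3 + 8) = 0.
Bound: deg f ≤ 5.
Match coefficients ⇒ f(k) = k*(k + 2)*(k + 3)*(k**2 + 10*k + 29)/60.
Get s_k = R·t_k = k*(k**2 + 10*k + 29)/(20*(k**3 + 10*k**2 + 29*k + 20)) with R(k) = B(k−1)f(k)/C(k) = k*(k + 2)*(k + 6)*(k**2 + 10*k + 29)/(20*(3*k + 8)).
Verify: (3*k + 8)/(k**5 + 18*k**4 + 121*k**3 + 372*k**2 + 508*k + 240) matches t_k.

s_k = k*(k**2 + 10*k + 29)/(20*(k**3 + 10*k**2 + 29*k + 20))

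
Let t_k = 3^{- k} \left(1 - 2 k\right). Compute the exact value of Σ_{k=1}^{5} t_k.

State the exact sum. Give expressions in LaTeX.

Σ = -79/81

Compute t_(k+1)/t_k: get (2*k + 1)/(3*(2*k - 1)).
Factor: A=1/3; B=1; C=k - 1/2.
Solve (1/3)·f(k+1) − (1)·f(k) = k - 1/2.
deg f ≤ 1 (via 0,0,1).
A polynomial solution: f(k) = -3*k/2.
Certificate R = B(k−1)f/C = -3*k/(2*k - 1) gives s_k = 3**(1 - k)*k.
Verify: (1 - 2*k)/3**k matches t_k.
Σ_(k=1)^(5) t_k = s_(6) − s_(1) = 2/81 − (1) = -79/81.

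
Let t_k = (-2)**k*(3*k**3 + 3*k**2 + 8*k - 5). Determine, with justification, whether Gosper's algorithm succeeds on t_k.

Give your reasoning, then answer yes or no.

r(k) = 2*(-3*k**3 - 12*k**2 - 23*k - 9)/(3*k**3 + 3*k**2 + 8*k - 5) after simplifying.
Take A(k)=-2, B(k)=1, C(k)=k**3 + k**2 + 8*k/3 - 5/3.
Key eq: (-2)·f(k+1) = (1)·f(k) + (k**3 + k**2 + 8*k/3 - 5/3).
Degrees (0,0,3) ⇒ d ≤ 3.
Solve for f: f(k) = -(k**3 - k**2 + 2*k - 3)/3 (degree 3 ≤ 3).
Get s_k = R·t_k = (-2)**k*(-k**3 + k**2 - 2*k + 3) with R(k) = B(k−1)f(k)/C(k) = -(k**3 - k**2 + 2*k - 3)/(3*k**3 + 3*k**2 + 8*k - 5).
Check: Δs_k = (-2)**k*(3*k**3 + 3*k**2 + 8*k - 5). ✓

Yes. s_k = (-2)**k*(-k**3 + k**2 - 2*k + 3).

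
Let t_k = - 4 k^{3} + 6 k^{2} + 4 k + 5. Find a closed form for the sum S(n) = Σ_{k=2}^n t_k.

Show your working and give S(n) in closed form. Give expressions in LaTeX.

t_(k+1)/t_k = (4*k**3 + 6*k**2 - 4*k - 11)/(4*k**3 - 6*k**2 - 4*k - 5).
Factor: A=1; B=1; C=k**3 - 3*k**2/2 - k - 5/4.
Need (1)·f(k+1) − (1)·f(k) = k**3 - 3*k**2/2 - k - 5/4.
Degrees (0,0,3) ⇒ d ≤ 4.
A polynomial solution: f(k) = k*(k**3 - 4*k**2 + 2*k - 4)/4.
Then R = B(k−1)f/C = k*(k**3 - 4*k**2 + 2*k - 4)/(4*k**3 - 6*k**2 - 4*k - 5), so s_k = R(k)·t_k = k*(-k**3 + 4*k**2 - 2*k + 4).
Verify: -4*k**3 + 6*k**2 + 4*k + 5 matches t_k.
Telescope: S(n) = s_(n+1) − s_(2) = -n**4 + 4*n**2 + 8*n + 5 − (16) = -n**4 + 4*n**2 + 8*n - 11.

S(n) = - n^{4} + 4 n^{2} + 8 n - 11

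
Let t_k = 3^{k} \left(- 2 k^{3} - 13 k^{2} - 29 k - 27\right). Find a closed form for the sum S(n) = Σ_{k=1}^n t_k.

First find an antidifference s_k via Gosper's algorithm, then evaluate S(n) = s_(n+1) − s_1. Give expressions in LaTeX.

The ratio is 3*(2*k**3 + 19*k**2 + 61*k + 71)/(2*k**3 + 13*k**2 + 29*k + 27).
A = 3, B = 1, C = k**3 + 13*k**2/2 + 29*k/2 + 27/2.
Solve (3)·f(k+1) − (1)·f(k) = k**3 + 13*k**2/2 + 29*k/2 + 27/2.
Bound: deg f ≤ 3.
Match coefficients ⇒ f(k) = (k + 1)*(k**2 + k + 3)/2.
Certificate R = B(k−1)f/C = (k + 1)*(k**2 + k + 3)/(2*k**3 + 13*k**2 + 29*k + 27) gives s_k = 3**k*(-k**3 - 2*k**2 - 4*k - 3).
Δs = 3**k*(-2*k**3 - 13*k**2 - 29*k - 27), as required.
s_(n+1) = 3**(n + 1)*(-n**3 - 5*n**2 - 11*n - 10) and s_(1) = -30, so S(n) = -3*3**n*n**3 - 15*3**n*n**2 - 33*3**n*n - 30*3**n + 30.

S(n) = - 3 \cdot 3^{n} n^{3} - 15 \cdot 3^{n} n^{2} - 33 \cdot 3^{n} n - 30 \cdot 3^{n} + 30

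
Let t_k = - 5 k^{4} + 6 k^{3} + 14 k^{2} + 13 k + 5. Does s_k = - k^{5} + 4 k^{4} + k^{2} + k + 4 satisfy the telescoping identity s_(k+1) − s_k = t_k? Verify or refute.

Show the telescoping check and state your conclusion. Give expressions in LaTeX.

s_(k+1) = k - (k + 1)**5 + 4*(k + 1)**4 + (k + 1)**2 + 5
s_(k+1) − s_k = -5*k**4 + 6*k**3 + 14*k**2 + 13*k + 5
(s_(k+1) − s_k) − t_k = 0

Valid: the claim telescopes to t_k.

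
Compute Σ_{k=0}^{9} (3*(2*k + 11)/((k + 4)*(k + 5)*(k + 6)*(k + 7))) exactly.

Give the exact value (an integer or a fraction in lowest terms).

Σ = 25/224

t_(k+1)/t_k = (k + 4)*(2*k + 13)/((k + 8)*(2*k + 11)).
Factor: A=k + 4; B=k + 8; C=k + 11/2.
Solve (k + 4)·f(k+1) − (k + 7)·f(k) = k + 11/2.
Degrees (1,1,1) ⇒ d ≤ 3.
Solve for f: f(k) = k*(k + 5)*(k + 10)/48 (degree 3 ≤ 3).
Then R = B(k−1)f/C = k*(k + 5)*(k + 7)*(k + 10)/(24*(2*k + 11)), so s_k = R(k)·t_k = k*(k + 10)/(8*(k**2 + 10*k + 24)).
Verify: 3*(2*k + 11)/(k**4 + 22*k**3 + 179*k**2 + 638*k + 840) matches t_k.
Σ_(k=0)^(9) t_k = s_(10) − s_(0) = 25/224 − (0) = 25/224.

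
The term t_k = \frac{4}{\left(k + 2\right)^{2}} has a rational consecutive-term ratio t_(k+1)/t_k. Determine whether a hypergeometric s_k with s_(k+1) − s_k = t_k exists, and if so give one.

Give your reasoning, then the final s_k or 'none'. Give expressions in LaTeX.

Compute t_(k+1)/t_k: get (k + 2)**2/(k + 3)**2.
A = k**2 + 4*k + 4, B = k**2 + 6*k + 9, C = 1.
Solve (k**2 + 4*k + 4)·f(k+1) − (k**2 + 4*k + 4)·f(k) = 1.
d = 0 from the (2,2,0) case.
f = c0 ⇒ A·f(k+1) − B(k−1)·f(k) − C = -1. The system {-1 = 0} is inconsistent; no antidifference.

none — t_k is not Gosper-summable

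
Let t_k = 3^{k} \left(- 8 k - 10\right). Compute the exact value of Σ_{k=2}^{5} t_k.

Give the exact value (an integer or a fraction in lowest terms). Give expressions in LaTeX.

Ratio r(k) = 3*(4*k + 9)/(4*k + 5).
Gosper form: A/B · C(k+1)/C(k) with A=3, B=1, C=k + 5/4.
Need (3)·f(k+1) − (1)·f(k) = k + 5/4.
deg f ≤ 1 (via 0,0,1).
Coefficient equations give f(k) = (4*k - 1)/8.
Get s_k = R·t_k = 3**k*(1 - 4*k) with R(k) = B(k−1)f(k)/C(k) = (4*k - 1)/(2*(4*k + 5)).
Δs = 3**k*(-8*k - 10), as required.
Evaluate s at k=6 and k=2: -16767 and -63; difference -16704.

Σ = -16704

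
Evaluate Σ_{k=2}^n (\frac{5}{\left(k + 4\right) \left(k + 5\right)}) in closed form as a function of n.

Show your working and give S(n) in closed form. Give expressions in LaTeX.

The ratio is (k + 4)/(k + 6).
A = k + 4, B = k + 6, C = 1.
Solve (k + 4)·f(k+1) − (k + 5)·f(k) = 1.
Degrees (1,1,0) ⇒ d ≤ 1.
Solve for f: f(k) = k/4 (degree 1 ≤ 1).
Certificate R = B(k−1)f/C = k*(k + 5)/4 gives s_k = 5*k/(4*(k + 4)).
Check: Δs_k = 5/(k**2 + 9*k + 20). ✓
Telescope: S(n) = s_(n+1) − s_(2) = 5*(n + 1)/(4*(n + 5)) − (5/12) = 5*(n - 1)/(6*(n + 5)).

S(n) = \frac{5 \left(n - 1\right)}{6 \left(n + 5\right)}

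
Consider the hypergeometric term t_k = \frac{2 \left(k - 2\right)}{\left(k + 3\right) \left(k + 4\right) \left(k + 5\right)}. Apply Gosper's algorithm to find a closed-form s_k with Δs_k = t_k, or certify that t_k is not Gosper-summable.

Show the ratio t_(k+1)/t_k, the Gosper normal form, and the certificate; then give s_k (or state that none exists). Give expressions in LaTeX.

The ratio is (k - 1)*(k + 3)/((k - 2)*(k + 6)).
Take A(k)=k + 3, B(k)=k + 6, C(k)=k - 2.
Need (k + 3)·f(k+1) − (k + 5)·f(k) = k - 2.
Degrees (1,1,1) ⇒ d ≤ 2.
Solve for f: f(k) = k*(k - 17)/24 (degree 2 ≤ 2).
Certificate R = B(k−1)f/C = k*(k - 17)*(k + 5)/(24*(k - 2)) gives s_k = k*(k - 17)/(12*(k + 3)*(k + 4)).
Check: Δs_k = 2*(k - 2)/(k**3 + 12*k**2 + 47*k + 60). ✓

s_k = \frac{k \left(k - 17\right)}{12 \left(k + 3\right) \left(k + 4\right)}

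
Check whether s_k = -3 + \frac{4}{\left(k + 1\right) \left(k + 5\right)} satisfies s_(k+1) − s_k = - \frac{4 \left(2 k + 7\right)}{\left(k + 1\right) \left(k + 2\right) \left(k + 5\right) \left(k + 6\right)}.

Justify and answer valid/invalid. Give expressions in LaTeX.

valid; difference matches t_k

s_(k+1) = -3 + 4/((k + 2)*(k + 6))
s_(k+1) − s_k = 4*(-2*k - 7)/(k**4 + 14*k**3 + 65*k**2 + 112*k + 60)
(s_(k+1) − s_k) − t_k = 0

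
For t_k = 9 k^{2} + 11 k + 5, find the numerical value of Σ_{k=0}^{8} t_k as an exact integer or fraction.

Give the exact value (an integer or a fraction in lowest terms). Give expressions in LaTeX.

Σ = 2277

r(k) = (9*k**2 + 29*k + 25)/(9*k**2 + 11*k + 5) after simplifying.
So A=1 and B=1, with C=k**2 + 11*k/9 + 5/9.
f must satisfy (1)·f(k+1) − (1)·f(k) = k**2 + 11*k/9 + 5/9.
deg f ≤ 3 (via 0,0,2).
Coefficient equations give f(k) = k*(3*k**2 + k + 1)/9.
Certificate R = B(k−1)f/C = k*(3*k**2 + k + 1)/(9*k**2 + 11*k + 5) gives s_k = k*(3*k**2 + k + 1).
Verify: 9*k**2 + 11*k + 5 matches t_k.
Sum = s_(9) − s_(0); s_(9) = 2277, s_(0) = 0 ⇒ 2277.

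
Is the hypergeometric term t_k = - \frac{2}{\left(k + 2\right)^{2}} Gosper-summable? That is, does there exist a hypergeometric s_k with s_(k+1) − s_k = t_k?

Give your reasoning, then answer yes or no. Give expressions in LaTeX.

r(k) = (k + 2)**2/(k + 3)**2 after simplifying.
So A=k**2 + 4*k + 4 and B=k**2 + 6*k + 9, with C=1.
f must satisfy (k**2 + 4*k + 4)·f(k+1) − (k**2 + 4*k + 4)·f(k) = 1.
From deg A=2, deg B=2, deg C=0: d=0.
Generic f = c0 gives residual -1; -1 = 0 cannot hold, so t_k is not Gosper-summable.

No; the coefficient equations for f are inconsistent.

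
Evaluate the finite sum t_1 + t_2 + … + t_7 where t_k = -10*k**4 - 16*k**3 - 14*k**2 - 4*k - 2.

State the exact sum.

t_(k+1)/t_k = (5*k**4 + 28*k**3 + 61*k**2 + 60*k + 23)/(5*k**4 + 8*k**3 + 7*k**2 + 2*k + 1).
Gosper form: A/B · C(k+1)/C(k) with A=1, B=1, C=k**4 + 8*k**3/5 + 7*k**2/5 + 2*k/5 + 1/5.
Solve (1)·f(k+1) − (1)·f(k) = k**4 + 8*k**3/5 + 7*k**2/5 + 2*k/5 + 1/5.
From deg A=0, deg B=0, deg C=4: d=5.
Solving with deg f ≤ 5: f(k) = k*(2*k**4 - k**3 - k + 2)/10.
Get s_k = R·t_k = k*(-2*k**4 + k**3 + k - 2) with R(k) = B(k−1)f(k)/C(k) = k*(2*k**4 - k**3 - k + 2)/(2*(5*k**4 + 8*k**3 + 7*k**2 + 2*k + 1)).
Δs = -10*k**4 - 16*k**3 - 14*k**2 - 4*k - 2, as required.
Σ_(k=1)^(7) t_k = s_(8) − s_(1) = -61392 − (-2) = -61390.

Σ = -61390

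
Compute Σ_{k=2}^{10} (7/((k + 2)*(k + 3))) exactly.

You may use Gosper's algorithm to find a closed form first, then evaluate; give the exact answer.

Σ = 63/52

t_(k+1)/t_k = (k + 2)/(k + 4).
Factor: A=k + 2; B=k + 4; C=1.
f must satisfy (k + 2)·f(k+1) − (k + 3)·f(k) = 1.
Degrees (1,1,0) ⇒ d ≤ 1.
Match coefficients ⇒ f(k) = k/2.
Get s_k = R·t_k = 7*k/(2*(k + 2)) with R(k) = B(k−1)f(k)/C(k) = k*(k + 3)/2.
Check: Δs_k = 7/(k**2 + 5*k + 6). ✓
Telescoping: Σ = s_(11) − s_(2) = 77/26 − (7/4) = 63/52.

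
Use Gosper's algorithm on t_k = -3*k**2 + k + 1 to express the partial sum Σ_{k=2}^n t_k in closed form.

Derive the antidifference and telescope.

S(n) = -n**3 - n**2 + n + 1

Ratio r(k) = (k - 3*(k + 1)**2 + 2)/(-3*k**2 + k + 1).
Factor: A=1; B=1; C=k**2 - k/3 - 1/3.
f must satisfy (1)·f(k+1) − (1)·f(k) = k**2 - k/3 - 1/3.
Degrees (0,0,2) ⇒ d ≤ 3.
Solving with deg f ≤ 3: f(k) = k**2*(k - 2)/3.
R(k) = B(k−1)·f(k)/C(k) = k**2*(k - 2)/(3*k**2 - k - 1); s_k = R·t_k = k**2*(2 - k).
Check: Δs_k = -3*k**2 + k + 1. ✓
Telescope: S(n) = s_(n+1) − s_(2) = -n**3 - n**2 + n + 1 − (0) = -n**3 - n**2 + n + 1.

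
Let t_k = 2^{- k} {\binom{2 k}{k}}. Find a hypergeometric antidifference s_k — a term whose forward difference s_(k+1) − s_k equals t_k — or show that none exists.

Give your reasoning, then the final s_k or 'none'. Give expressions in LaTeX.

none — t_k is not Gosper-summable

t_(k+1)/t_k = (2*k + 1)/(k + 1).
Normal form (A,B,C) = (2*k + 1, k + 1, 1).
f must satisfy (2*k + 1)·f(k+1) − (k)·f(k) = 1.
From deg A=1, deg B=1, deg C=0: d=-1.
deg f ≤ -1 is impossible — no certificate.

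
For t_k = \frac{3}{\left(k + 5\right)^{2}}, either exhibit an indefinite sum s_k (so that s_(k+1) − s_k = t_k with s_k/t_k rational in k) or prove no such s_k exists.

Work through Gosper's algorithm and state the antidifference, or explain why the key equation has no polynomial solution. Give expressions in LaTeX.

Step 1: r(k) = (k + 5)**2/(k + 6)**2.
A = k**2 + 10*k + 25, B = k**2 + 12*k + 36, C = 1.
f must satisfy (k**2 + 10*k + 25)·f(k+1) − (k**2 + 10*k + 25)·f(k) = 1.
deg f ≤ 0 (via 2,2,0).
Generic f = c0 gives residual -1; -1 = 0 cannot hold, so t_k is not Gosper-summable.

no hypergeometric antidifference exists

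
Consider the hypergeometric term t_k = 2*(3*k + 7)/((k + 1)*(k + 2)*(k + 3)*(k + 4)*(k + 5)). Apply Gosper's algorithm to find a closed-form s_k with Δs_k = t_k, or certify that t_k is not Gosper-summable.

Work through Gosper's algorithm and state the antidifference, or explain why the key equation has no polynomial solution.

t_(k+1)/t_k = (k + 1)*(3*k + 10)/((k + 6)*(3*k + 7)).
A = k + 1, B = k + 6, C = k + 7/3.
Need (k + 1)·f(k+1) − (k + 5)·f(k) = k + 7/3.
deg f ≤ 4 (via 1,1,1).
Match coefficients ⇒ f(k) = k*(k + 2)*(k**2 + 8*k + 19)/36.
Then R = B(k−1)f/C = k*(k + 2)*(k + 5)*(k**2 + 8*k + 19)/(12*(3*k + 7)), so s_k = R(k)·t_k = k*(k**2 + 8*k + 19)/(6*(k**3 + 8*k**2 + 19*k + 12)).
s_(k+1) − s_k = 2*(3*k + 7)/(k**5 + 15*k**4 + 85*k**3 + 225*k**2 + 274*k + 120) = t_k.

s_k = k*(k**2 + 8*k + 19)/(6*(k**3 + 8*k**2 + 19*k + 12))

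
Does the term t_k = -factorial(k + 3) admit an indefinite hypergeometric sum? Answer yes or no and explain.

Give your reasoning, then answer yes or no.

Compute t_(k+1)/t_k: get k + 4.
So A=k + 4 and B=1, with C=1.
Solve (k + 4)·f(k+1) − (1)·f(k) = 1.
d = -1 from the (1,0,0) case.
Negative degree bound (-1): no f exists, t_k not Gosper-summable.

No; the degree bound rules out any f.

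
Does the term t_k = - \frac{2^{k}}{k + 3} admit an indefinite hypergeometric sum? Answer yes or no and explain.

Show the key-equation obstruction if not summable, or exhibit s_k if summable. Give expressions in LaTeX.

No — key equation has no polynomial f.

t_(k+1)/t_k = 2*(k + 3)/(k + 4).
Normal form (A,B,C) = (2*k + 6, k + 4, 1).
f must satisfy (2*k + 6)·f(k+1) − (k + 3)·f(k) = 1.
From deg A=1, deg B=1, deg C=0: d=-1.
Negative degree bound (-1): no f exists, t_k not Gosper-summable.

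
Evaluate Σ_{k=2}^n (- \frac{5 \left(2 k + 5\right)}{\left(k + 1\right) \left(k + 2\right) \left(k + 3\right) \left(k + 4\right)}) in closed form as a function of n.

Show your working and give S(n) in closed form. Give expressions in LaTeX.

t_(k+1)/t_k = (k + 1)*(2*k + 7)/((k + 5)*(2*k + 5)).
Take A(k)=k + 1, B(k)=k + 5, C(k)=k + 5/2.
Solve (k + 1)·f(k+1) − (k + 4)·f(k) = k + 5/2.
d = 3 from the (1,1,1) case.
Coefficient equations give f(k) = k*(k + 2)*(k + 4)/6.
Then R = B(k−1)f/C = k*(k + 2)*(k + 4)**2/(3*(2*k + 5)), so s_k = R(k)·t_k = 5*k*(-k - 4)/(3*(k**2 + 4*k + 3)).
Verify: 5*(-2*k - 5)/(k**4 + 10*k**3 + 35*k**2 + 50*k + 24) matches t_k.
Telescope: S(n) = s_(n+1) − s_(2) = 5*(-n**2 - 6*n - 5)/(3*(n**2 + 6*n + 8)) − (-4/3) = (-n**2 - 6*n + 7)/(3*(n**2 + 6*n + 8)).

S(n) = \frac{- n^{2} - 6 n + 7}{3 \left(n^{2} + 6 n + 8\right)}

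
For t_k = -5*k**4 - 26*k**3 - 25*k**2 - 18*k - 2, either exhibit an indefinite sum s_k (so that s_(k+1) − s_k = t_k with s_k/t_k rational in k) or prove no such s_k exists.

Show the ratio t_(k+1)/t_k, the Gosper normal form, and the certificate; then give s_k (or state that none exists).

s_k = k*(-k**4 - 4*k**3 + 3*k**2 - 3*k + 3)

Compute t_(k+1)/t_k: get (5*k**4 + 46*k**3 + 133*k**2 + 166*k + 76)/(5*k**4 + 26*k**3 + 25*k**2 + 18*k + 2).
So A=1 and B=1, with C=k**4 + 26*k**3/5 + 5*k**2 + 18*k/5 + 2/5.
Key eq: (1)·f(k+1) = (1)·f(k) + (k**4 + 26*k**3/5 + 5*k**2 + 18*k/5 + 2/5).
From deg A=0, deg B=0, deg C=4: d=5.
Coefficient equations give f(k) = k*(k**4 + 4*k**3 - 3*k**2 + 3*k - 3)/5.
So s_k = (B(k−1)f/C)·t_k = (k*(k**4 + 4*k**3 - 3*k**2 + 3*k - 3)/(5*k**4 + 26*k**3 + 25*k**2 + 18*k + 2))·t_k = k*(-k**4 - 4*k**3 + 3*k**2 - 3*k + 3).
Δs = -5*k**4 - 26*k**3 - 25*k**2 - 18*k - 2, as required.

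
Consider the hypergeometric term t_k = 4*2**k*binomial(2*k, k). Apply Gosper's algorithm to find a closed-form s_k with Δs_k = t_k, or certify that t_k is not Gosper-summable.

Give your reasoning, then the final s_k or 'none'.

none — t_k is not Gosper-summable

Ratio r(k) = 4*(2*k + 1)/(k + 1).
Normal form (A,B,C) = (8*k + 4, k + 1, 1).
Set up (8*k + 4)·f(k+1) − (k)·f(k) − (1) = 0.
d = -1 from the (1,1,0) case.
deg f ≤ -1 is impossible — no certificate.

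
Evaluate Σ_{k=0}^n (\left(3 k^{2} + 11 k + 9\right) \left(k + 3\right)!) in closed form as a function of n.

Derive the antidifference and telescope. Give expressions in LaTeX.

r(k) = (k + 4)*(11*k + 3*(k + 1)**2 + 20)/(3*k**2 + 11*k + 9) after simplifying.
Gosper form: A/B · C(k+1)/C(k) with A=k + 4, B=1, C=k**2 + 11*k/3 + 3.
Set up (k + 4)·f(k+1) − (1)·f(k) − (k**2 + 11*k/3 + 3) = 0.
Bound: deg f ≤ 1.
A polynomial solution: f(k) = (3*k - 1)/3.
Certificate R = B(k−1)f/C = (3*k - 1)/(3*k**2 + 11*k + 9) gives s_k = (3*k - 1)*factorial(k + 3).
Δs = (3*k**2 + 11*k + 9)*factorial(k + 3), as required.
Σ_(k=0)^n t_k = s_(n+1) − s_(0) = ((3*n + 2)*factorial(n + 4)) − (-6), i.e. 3*n*factorial(n + 4) + 2*factorial(n + 4) + 6.

S(n) = 3 n \left(n + 4\right)! + 2 \left(n + 4\right)! + 6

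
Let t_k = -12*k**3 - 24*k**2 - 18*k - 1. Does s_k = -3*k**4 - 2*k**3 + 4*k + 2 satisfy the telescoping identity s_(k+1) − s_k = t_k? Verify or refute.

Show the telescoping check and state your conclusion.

s_(k+1) = 4*k - 3*(k + 1)**4 - 2*(k + 1)**3 + 6
s_(k+1) − s_k = -12*k**3 - 24*k**2 - 18*k - 1
(s_(k+1) − s_k) − t_k = 0

Valid — Δs_k = t_k.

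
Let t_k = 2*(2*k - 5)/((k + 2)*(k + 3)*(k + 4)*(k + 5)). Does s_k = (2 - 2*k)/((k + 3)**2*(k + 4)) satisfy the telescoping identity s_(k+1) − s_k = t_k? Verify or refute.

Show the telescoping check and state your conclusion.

Invalid: residual 2*(-3*k**2 - 5*k + 20)/(k**6 + 21*k**5 + 181*k**4 + 819*k**3 + 2050*k**2 + 2688*k + 1440) ≠ 0.

s_(k+1) = -2*k/((k + 4)**2*(k + 5))
s_(k+1) − s_k = 2*(-k*(k + 3)**2 + (k - 1)*(k + 4)*(k + 5))/((k + 3)**2*(k + 4)**2*(k + 5))
(s_(k+1) − s_k) − t_k = 2*(-3*k**2 - 5*k + 20)/(k**6 + 21*k**5 + 181*k**4 + 819*k**3 + 2050*k**2 + 2688*k + 1440)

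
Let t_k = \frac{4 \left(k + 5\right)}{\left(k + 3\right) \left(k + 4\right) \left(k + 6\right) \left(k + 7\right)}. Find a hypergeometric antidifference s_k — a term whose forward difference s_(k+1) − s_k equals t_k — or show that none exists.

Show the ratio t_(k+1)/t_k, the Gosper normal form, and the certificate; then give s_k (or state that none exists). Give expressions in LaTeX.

s_k = \frac{k \left(k + 9\right)}{9 \left(k^{2} + 9 k + 18\right)}

t_(k+1)/t_k = (k + 3)*(k + 6)**2/((k + 5)**2*(k + 8)).
Take A(k)=k + 3, B(k)=k + 8, C(k)=k**2 + 10*k + 25.
Key eq: (k + 3)·f(k+1) = (k + 7)·f(k) + (k**2 + 10*k + 25).
deg f ≤ 4 (via 1,1,2).
A polynomial solution: f(k) = k*(k + 4)*(k + 5)*(k + 9)/36.
Certificate R = B(k−1)f/C = k*(k + 4)*(k + 7)*(k + 9)/(36*(k + 5)) gives s_k = k*(k + 9)/(9*(k**2 + 9*k + 18)).
s_(k+1) − s_k = 4*(k + 5)/(k**4 + 20*k**3 + 145*k**2 + 450*k + 504) = t_k.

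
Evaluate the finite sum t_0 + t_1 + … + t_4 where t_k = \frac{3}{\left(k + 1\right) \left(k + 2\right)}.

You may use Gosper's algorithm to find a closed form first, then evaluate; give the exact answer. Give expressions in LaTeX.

Σ = 5/2

t_(k+1)/t_k = (k + 1)/(k + 3).
A = k + 1, B = k + 3, C = 1.
f must satisfy (k + 1)·f(k+1) − (k + 2)·f(k) = 1.
deg f ≤ 1 (via 1,1,0).
Match coefficients ⇒ f(k) = k.
Then R = B(k−1)f/C = k*(k + 2), so s_k = R(k)·t_k = 3*k/(k + 1).
s_(k+1) − s_k = 3/(k**2 + 3*k + 2) = t_k.
Σ_(k=0)^(4) t_k = s_(5) − s_(0) = 5/2 − (0) = 5/2.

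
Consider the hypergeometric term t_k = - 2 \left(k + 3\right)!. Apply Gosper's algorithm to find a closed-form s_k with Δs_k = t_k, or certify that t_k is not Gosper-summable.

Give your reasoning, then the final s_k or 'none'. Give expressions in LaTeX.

The ratio is k + 4.
Normal form (A,B,C) = (k + 4, 1, 1).
Set up (k + 4)·f(k+1) − (1)·f(k) − (1) = 0.
deg f ≤ -1 (via 1,0,0).
Negative degree bound (-1): no f exists, t_k not Gosper-summable.

none (Gosper's algorithm certifies no s_k)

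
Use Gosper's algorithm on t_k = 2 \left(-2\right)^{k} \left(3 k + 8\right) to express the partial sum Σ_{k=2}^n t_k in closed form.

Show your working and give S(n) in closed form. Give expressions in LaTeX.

r(k) = 2*(-3*k - 11)/(3*k + 8) after simplifying.
Take A(k)=-2, B(k)=1, C(k)=k + 8/3.
f must satisfy (-2)·f(k+1) − (1)·f(k) = k + 8/3.
Bound: deg f ≤ 1.
Coefficient equations give f(k) = -(k + 2)/3.
Certificate R = B(k−1)f/C = -(k + 2)/(3*k + 8) gives s_k = (-2)**(k + 1)*(k + 2).
s_(k+1) − s_k = 2*(-2)**k*(3*k + 8) = t_k.
Telescope: S(n) = s_(n+1) − s_(2) = (-2)**(n + 2)*(n + 3) − (-32) = 4*(-2)**n*n + 12*(-2)**n + 32.

S(n) = 4 \left(-2\right)^{n} n + 12 \left(-2\right)^{n} + 32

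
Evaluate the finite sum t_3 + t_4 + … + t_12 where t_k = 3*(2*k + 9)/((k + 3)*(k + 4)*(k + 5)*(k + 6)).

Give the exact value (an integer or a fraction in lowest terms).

r(k) = (k + 3)*(2*k + 11)/((k + 7)*(2*k + 9)) after simplifying.
Take A(k)=k + 3, B(k)=k + 7, C(k)=k + 9/2.
Set up (k + 3)·f(k+1) − (k + 6)·f(k) − (k + 9/2) = 0.
Degrees (1,1,1) ⇒ d ≤ 3.
Solve for f: f(k) = k*(k + 4)*(k + 8)/30 (degree 3 ≤ 3).
So s_k = (B(k−1)f/C)·t_k = (k*(k + 4)*(k + 6)*(k + 8)/(15*(2*k + 9)))·t_k = k*(k + 8)/(5*(k**2 + 8*k + 15)).
Check: Δs_k = 3*(2*k + 9)/(k**4 + 18*k**3 + 119*k**2 + 342*k + 360). ✓
Sum = s_(13) − s_(3); s_(13) = 91/480, s_(3) = 11/80 ⇒ 5/96.

Σ = 5/96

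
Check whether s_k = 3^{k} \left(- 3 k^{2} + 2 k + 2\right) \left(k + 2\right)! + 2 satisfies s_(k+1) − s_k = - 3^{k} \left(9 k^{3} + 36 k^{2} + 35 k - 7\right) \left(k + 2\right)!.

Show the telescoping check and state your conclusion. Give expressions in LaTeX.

s_(k+1) = 3**(k + 1)*(2*k - 3*(k + 1)**2 + 4)*factorial(k + 3) + 2
s_(k+1) − s_k = -3**k*(9*k**3 + 36*k**2 + 35*k - 7)*factorial(k + 2)
(s_(k+1) − s_k) − t_k = 0

valid (s_(k+1) − s_k reduces to t_k)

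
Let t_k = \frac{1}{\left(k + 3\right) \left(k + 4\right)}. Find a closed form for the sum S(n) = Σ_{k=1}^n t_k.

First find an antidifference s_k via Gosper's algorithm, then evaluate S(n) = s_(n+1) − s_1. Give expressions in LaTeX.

Step 1: r(k) = (k + 3)/(k + 5).
Factor: A=k + 3; B=k + 5; C=1.
Set up (k + 3)·f(k+1) − (k + 4)·f(k) − (1) = 0.
Bound: deg f ≤ 1.
Solve for f: f(k) = k/3 (degree 1 ≤ 1).
So s_k = (B(k−1)f/C)·t_k = (k*(k + 4)/3)·t_k = k/(3*(k + 3)).
Verify: 1/(k**2 + 7*k + 12) matches t_k.
s_(n+1) = (n + 1)/(3*(n + 4)) and s_(1) = 1/12, so S(n) = n/(4*(n + 4)).

S(n) = \frac{n}{4 \left(n + 4\right)}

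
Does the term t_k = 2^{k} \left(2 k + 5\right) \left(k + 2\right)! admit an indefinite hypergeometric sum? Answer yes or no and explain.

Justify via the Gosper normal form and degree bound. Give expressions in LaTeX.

Yes. s_k = 2^{k} \left(k + 2\right)!.

t_(k+1)/t_k = 2*(k + 3)*(2*k + 7)/(2*k + 5).
A = 2*k + 6, B = 1, C = k + 5/2.
Solve (2*k + 6)·f(k+1) − (1)·f(k) = k + 5/2.
From deg A=1, deg B=0, deg C=1: d=0.
Solve for f: f(k) = 1/2 (degree 0 ≤ 0).
Certificate R = B(k−1)f/C = 1/(2*k + 5) gives s_k = 2**k*factorial(k + 2).
Check: Δs_k = 2**k*(2*k + 5)*factorial(k + 2). ✓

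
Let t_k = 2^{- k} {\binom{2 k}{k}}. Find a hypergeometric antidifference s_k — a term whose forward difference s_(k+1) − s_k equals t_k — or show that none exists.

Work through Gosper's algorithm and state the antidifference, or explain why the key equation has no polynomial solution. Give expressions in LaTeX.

The ratio is (2*k + 1)/(k + 1).
Gosper form: A/B · C(k+1)/C(k) with A=2*k + 1, B=k + 1, C=1.
Key eq: (2*k + 1)·f(k+1) = (k)·f(k) + (1).
deg f ≤ -1 (via 1,1,0).
Bound -1 < 0, so the key equation has no polynomial solution.

no hypergeometric antidifference exists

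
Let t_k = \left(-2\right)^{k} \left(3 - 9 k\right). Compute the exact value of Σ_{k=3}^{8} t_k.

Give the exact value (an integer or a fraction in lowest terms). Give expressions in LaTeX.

Σ = -12240

Step 1: r(k) = 2*(-3*k - 2)/(3*k - 1).
Factor: A=-2; B=1; C=k - 1/3.
Key eq: (-2)·f(k+1) = (1)·f(k) + (k - 1/3).
deg f ≤ 1 (via 0,0,1).
Solving with deg f ≤ 1: f(k) = -(k - 1)/3.
Get s_k = R·t_k = 3*(-2)**k*(k - 1) with R(k) = B(k−1)f(k)/C(k) = -(k - 1)/(3*k - 1).
s_(k+1) − s_k = (-2)**k*(3 - 9*k) = t_k.
Sum = s_(9) − s_(3); s_(9) = -12288, s_(3) = -48 ⇒ -12240.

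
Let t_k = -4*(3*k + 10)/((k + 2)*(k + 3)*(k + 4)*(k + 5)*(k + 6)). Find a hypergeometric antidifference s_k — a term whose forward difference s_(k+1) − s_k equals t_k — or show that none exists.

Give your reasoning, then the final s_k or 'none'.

t_(k+1)/t_k = (k + 2)*(3*k + 13)/((k + 7)*(3*k + 10)).
Take A(k)=k + 2, B(k)=k + 7, C(k)=k + 10/3.
Need (k + 2)·f(k+1) − (k + 6)·f(k) = k + 10/3.
deg f ≤ 4 (via 1,1,1).
Solving with deg f ≤ 4: f(k) = k*(k + 3)*(k**2 + 11*k + 38)/120.
R(k) = B(k−1)·f(k)/C(k) = k*(k + 3)*(k + 6)*(k**2 + 11*k + 38)/(40*(3*k + 10)); s_k = R·t_k = k*(-k**2 - 11*k - 38)/(10*(k**3 + 11*k**2 + 38*k + 40)).
Verify: 4*(-3*k - 10)/(k**5 + 20*k**4 + 155*k**3 + 580*k**2 + 1044*k + 720) matches t_k.

s_k = k*(-k**2 - 11*k - 38)/(10*(k**3 + 11*k**2 + 38*k + 40))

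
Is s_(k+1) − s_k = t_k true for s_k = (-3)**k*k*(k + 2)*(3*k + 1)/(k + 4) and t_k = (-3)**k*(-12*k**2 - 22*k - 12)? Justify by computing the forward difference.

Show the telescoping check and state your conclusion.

Invalid: residual (-3)**k*(24*k**3 + 146*k**2 + 202*k + 96)/(k**2 + 9*k + 20) ≠ 0.

s_(k+1) = (-3)**(k + 1)*(k + 1)*(k + 3)*(3*k + 4)/(k + 5)
s_(k+1) − s_k = (-3)**k*(-12*k**4 - 106*k**3 - 304*k**2 - 346*k - 144)/(k**2 + 9*k + 20)
(s_(k+1) − s_k) − t_k = (-3)**k*(24*k**3 + 146*k**2 + 202*k + 96)/(k**2 + 9*k + 20)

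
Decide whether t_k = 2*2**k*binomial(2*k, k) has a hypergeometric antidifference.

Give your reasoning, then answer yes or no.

No — negative degree bound, so no certificate f.

r(k) = 4*(2*k + 1)/(k + 1) after simplifying.
Normal form (A,B,C) = (8*k + 4, k + 1, 1).
Key eq: (8*k + 4)·f(k+1) = (k)·f(k) + (1).
Degrees (1,1,0) ⇒ d ≤ -1.
Bound -1 < 0, so the key equation has no polynomial solution.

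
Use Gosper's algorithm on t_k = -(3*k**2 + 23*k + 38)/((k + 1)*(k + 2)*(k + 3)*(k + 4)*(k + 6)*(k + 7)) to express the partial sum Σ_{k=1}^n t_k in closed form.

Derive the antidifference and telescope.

Compute t_(k+1)/t_k: get (k + 1)*(k + 6)*(23*k + 3*(k + 1)**2 + 61)/((k + 5)*(k + 8)*(3*k**2 + 23*k + 38)).
So A=k + 1 and B=k + 8, with C=k**3 + 38*k**2/3 + 51*k + 190/3.
f must satisfy (k + 1)·f(k+1) − (k + 7)·f(k) = k**3 + 38*k**2/3 + 51*k + 190/3.
Bound: deg f ≤ 6.
A polynomial solution: f(k) = k*(k + 2)*(k + 4)*(k + 5)*(k**2 + 10*k + 27)/54.
R(k) = B(k−1)·f(k)/C(k) = k*(k + 2)*(k + 4)*(k + 7)*(k**2 + 10*k + 27)/(18*(3*k**2 + 23*k + 38)); s_k = R·t_k = k*(-k**2 - 10*k - 27)/(18*(k**3 + 10*k**2 + 27*k + 18)).
Verify: (-3*k**2 - 23*k - 38)/(k**6 + 23*k**5 + 207*k**4 + 925*k**3 + 2144*k**2 + 2412*k + 1008) matches t_k.
Σ_(k=1)^n t_k = s_(n+1) − s_(1) = ((-n**3 - 13*n**2 - 50*n - 38)/(18*(n**3 + 13*n**2 + 50*n + 56))) − (-19/504), i.e. n*(-n**2 - 13*n - 50)/(56*(n**3 + 13*n**2 + 50*n + 56)).

S(n) = n*(-n**2 - 13*n - 50)/(56*(n**3 + 13*n**2 + 50*n + 56))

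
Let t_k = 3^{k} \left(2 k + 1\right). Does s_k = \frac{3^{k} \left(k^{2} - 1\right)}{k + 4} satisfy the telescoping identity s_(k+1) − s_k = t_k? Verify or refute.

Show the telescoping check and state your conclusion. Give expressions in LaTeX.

Invalid: residual \frac{3^{k + 1} \left(- 2 k^{2} - 8 k - 5\right)}{k^{2} + 9 k + 20} ≠ 0.

s_(k+1) = 3**(k + 1)*k*(k + 2)/(k + 5)
s_(k+1) − s_k = 3**k*(2*k**3 + 13*k**2 + 25*k + 5)/(k**2 + 9*k + 20)
(s_(k+1) − s_k) − t_k = 3**(k + 1)*(-2*k**2 - 8*k - 5)/(k**2 + 9*k + 20)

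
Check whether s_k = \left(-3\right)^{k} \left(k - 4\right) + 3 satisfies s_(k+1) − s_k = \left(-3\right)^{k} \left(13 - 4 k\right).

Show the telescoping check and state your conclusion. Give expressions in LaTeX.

s_(k+1) = -3*(-3)**k*(k - 3) + 3
s_(k+1) − s_k = (-3)**k*(13 - 4*k)
(s_(k+1) − s_k) − t_k = 0

Valid: the claim telescopes to t_k.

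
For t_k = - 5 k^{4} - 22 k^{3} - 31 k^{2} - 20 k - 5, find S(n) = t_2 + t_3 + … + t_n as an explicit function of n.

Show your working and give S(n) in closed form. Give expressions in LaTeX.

S(n) = - n^{5} - 8 n^{4} - 23 n^{3} - 31 n^{2} - 20 n + 83

t_(k+1)/t_k = (5*k**4 + 42*k**3 + 127*k**2 + 168*k + 83)/(5*k**4 + 22*k**3 + 31*k**2 + 20*k + 5).
Gosper form: A/B · C(k+1)/C(k) with A=1, B=1, C=k**4 + 22*k**3/5 + 31*k**2/5 + 4*k + 1.
Solve (1)·f(k+1) − (1)·f(k) = k**4 + 22*k**3/5 + 31*k**2/5 + 4*k + 1.
d = 5 from the (0,0,4) case.
Solve for f: f(k) = k**3*(k**2 + 3*k + 1)/5 (degree 5 ≤ 5).
R(k) = B(k−1)·f(k)/C(k) = k**3*(k**2 + 3*k + 1)/(5*k**4 + 22*k**3 + 31*k**2 + 20*k + 5); s_k = R·t_k = k**3*(-k**2 - 3*k - 1).
Verify: -5*k**4 - 22*k**3 - 31*k**2 - 20*k - 5 matches t_k.
Telescope: S(n) = s_(n+1) − s_(2) = -n**5 - 8*n**4 - 23*n**3 - 31*n**2 - 20*n - 5 − (-88) = -n**5 - 8*n**4 - 23*n**3 - 31*n**2 - 20*n + 83.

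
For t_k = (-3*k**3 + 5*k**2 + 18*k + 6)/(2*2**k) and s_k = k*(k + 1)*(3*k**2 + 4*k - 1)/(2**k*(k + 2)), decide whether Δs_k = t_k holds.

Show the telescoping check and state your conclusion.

Invalid: residual (3*k**4 + 7*k**3 - 20*k**2 - 44*k - 12)/(2*2**k*(k**2 + 5*k + 6)) ≠ 0.

s_(k+1) = (k + 1)*(k + 2)*(4*k + 3*(k + 1)**2 + 3)/(2*2**k*(k + 3))
s_(k+1) − s_k = (-3*k**5 - 7*k**4 + 32*k**3 + 106*k**2 + 94*k + 24)/(2*2**k*(k**2 + 5*k + 6))
(s_(k+1) − s_k) − t_k = (3*k**4 + 7*k**3 - 20*k**2 - 44*k - 12)/(2*2**k*(k**2 + 5*k + 6))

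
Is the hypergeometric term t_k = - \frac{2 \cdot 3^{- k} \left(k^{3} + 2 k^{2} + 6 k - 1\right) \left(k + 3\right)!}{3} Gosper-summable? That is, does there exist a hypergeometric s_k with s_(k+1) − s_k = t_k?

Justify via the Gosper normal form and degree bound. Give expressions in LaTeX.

Yes. s_k = 2 \cdot 3^{- k} \left(- k^{2} + k + 1\right) \left(k + 3\right)!.

The ratio is (k**4 + 9*k**3 + 33*k**2 + 60*k + 32)/(3*(k**3 + 2*k**2 + 6*k - 1)).
So A=k/3 + 4/3 and B=1, with C=k**3 + 2*k**2 + 6*k - 1.
Need (k/3 + 4/3)·f(k+1) − (1)·f(k) = k**3 + 2*k**2 + 6*k - 1.
From deg A=1, deg B=0, deg C=3: d=2.
Solving with deg f ≤ 2: f(k) = 3*(k**2 - k - 1).
Certificate R = B(k−1)f/C = 3*(k**2 - k - 1)/(k**3 + 2*k**2 + 6*k - 1) gives s_k = 2*(-k**2 + k + 1)*factorial(k + 3)/3**k.
s_(k+1) − s_k = -2*(k**3 + 2*k**2 + 6*k - 1)*factorial(k + 3)/(3*3**k) = t_k.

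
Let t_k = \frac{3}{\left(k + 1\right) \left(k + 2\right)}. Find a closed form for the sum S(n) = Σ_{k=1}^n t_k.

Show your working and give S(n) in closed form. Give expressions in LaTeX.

S(n) = \frac{3 n}{2 \left(n + 2\right)}

The ratio is (k + 1)/(k + 3).
Gosper form: A/B · C(k+1)/C(k) with A=k + 1, B=k + 3, C=1.
Key eq: (k + 1)·f(k+1) = (k + 2)·f(k) + (1).
deg f ≤ 1 (via 1,1,0).
Match coefficients ⇒ f(k) = k.
Certificate R = B(k−1)f/C = k*(k + 2) gives s_k = 3*k/(k + 1).
s_(k+1) − s_k = 3/(k**2 + 3*k + 2) = t_k.
Σ_(k=1)^n t_k = s_(n+1) − s_(1) = (3*(n + 1)/(n + 2)) − (3/2), i.e. 3*n/(2*(n + 2)).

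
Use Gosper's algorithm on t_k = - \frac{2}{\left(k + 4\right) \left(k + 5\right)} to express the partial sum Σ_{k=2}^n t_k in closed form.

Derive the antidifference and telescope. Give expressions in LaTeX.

Step 1: r(k) = (k + 4)/(k + 6).
Gosper form: A/B · C(k+1)/C(k) with A=k + 4, B=k + 6, C=1.
f must satisfy (k + 4)·f(k+1) − (k + 5)·f(k) = 1.
Degrees (1,1,0) ⇒ d ≤ 1.
Match coefficients ⇒ f(k) = k/4.
Then R = B(k−1)f/C = k*(k + 5)/4, so s_k = R(k)·t_k = -k/(2*k + 8).
s_(k+1) − s_k = -2/(k**2 + 9*k + 20) = t_k.
Σ_(k=2)^n t_k = s_(n+1) − s_(2) = ((-n - 1)/(2*(n + 5))) − (-1/6), i.e. (1 - n)/(3*(n + 5)).

S(n) = \frac{1 - n}{3 \left(n + 5\right)}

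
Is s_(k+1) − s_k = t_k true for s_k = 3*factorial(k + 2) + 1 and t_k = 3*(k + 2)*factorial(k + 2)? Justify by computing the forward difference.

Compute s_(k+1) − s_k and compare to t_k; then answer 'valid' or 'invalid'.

Valid — Δs_k = t_k.

s_(k+1) = 3*factorial(k + 3) + 1
s_(k+1) − s_k = 3*(k + 2)*factorial(k + 2)
(s_(k+1) − s_k) − t_k = 0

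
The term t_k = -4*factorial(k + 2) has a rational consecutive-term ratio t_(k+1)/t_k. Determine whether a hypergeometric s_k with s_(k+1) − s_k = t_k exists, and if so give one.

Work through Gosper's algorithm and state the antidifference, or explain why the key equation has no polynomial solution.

no hypergeometric antidifference exists

Compute t_(k+1)/t_k: get k + 3.
A = k + 3, B = 1, C = 1.
Set up (k + 3)·f(k+1) − (1)·f(k) − (1) = 0.
Degrees (1,0,0) ⇒ d ≤ -1.
deg f ≤ -1 is impossible — no certificate.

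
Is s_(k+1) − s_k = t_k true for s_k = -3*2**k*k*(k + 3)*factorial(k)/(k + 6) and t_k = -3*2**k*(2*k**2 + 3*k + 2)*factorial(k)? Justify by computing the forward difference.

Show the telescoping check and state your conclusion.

s_(k+1) = -6*2**k*(k + 1)*(k + 4)*factorial(k + 1)/(k + 7)
s_(k+1) − s_k = -3*2**k*(2*k**4 + 23*k**3 + 80*k**2 + 95*k + 48)*factorial(k)/((k + 6)*(k + 7))
(s_(k+1) − s_k) − t_k = 9*2**k*(2*k**3 + 15*k**2 + 19*k + 12)*factorial(k)/((k + 6)*(k + 7))

Invalid: residual 9*2**k*(2*k**3 + 15*k**2 + 19*k + 12)*factorial(k)/((k + 6)*(k + 7)) ≠ 0.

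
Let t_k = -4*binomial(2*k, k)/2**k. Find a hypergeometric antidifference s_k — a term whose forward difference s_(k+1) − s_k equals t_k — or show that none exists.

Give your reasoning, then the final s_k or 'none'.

no hypergeometric antidifference exists

Compute t_(k+1)/t_k: get (2*k + 1)/(k + 1).
Factor: A=2*k + 1; B=k + 1; C=1.
Key eq: (2*k + 1)·f(k+1) = (k)·f(k) + (1).
d = -1 from the (1,1,0) case.
d = -1 < 0 ⇒ no nonzero polynomial f; not summable.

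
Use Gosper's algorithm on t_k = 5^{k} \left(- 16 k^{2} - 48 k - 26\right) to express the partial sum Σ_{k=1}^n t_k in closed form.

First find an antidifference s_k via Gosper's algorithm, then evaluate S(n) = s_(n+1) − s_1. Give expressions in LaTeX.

Compute t_(k+1)/t_k: get 5*(8*k**2 + 40*k + 45)/(8*k**2 + 24*k + 13).
Normal form (A,B,C) = (5, 1, k**2 + 3*k + 13/8).
Need (5)·f(k+1) − (1)·f(k) = k**2 + 3*k + 13/8.
Bound: deg f ≤ 2.
Solving with deg f ≤ 2: f(k) = (4*k**2 + 2*k - 1)/16.
Get s_k = R·t_k = 5**k*(-4*k**2 - 2*k + 1) with R(k) = B(k−1)f(k)/C(k) = (4*k**2 + 2*k - 1)/(2*(8*k**2 + 24*k + 13)).
Verify: 5**k*(-16*k**2 - 48*k - 26) matches t_k.
Telescope: S(n) = s_(n+1) − s_(1) = 5**(n + 1)*(-4*n**2 - 10*n - 5) − (-25) = -20*5**n*n**2 - 50*5**n*n - 25*5**n + 25.

S(n) = - 20 \cdot 5^{n} n^{2} - 50 \cdot 5^{n} n - 25 \cdot 5^{n} + 25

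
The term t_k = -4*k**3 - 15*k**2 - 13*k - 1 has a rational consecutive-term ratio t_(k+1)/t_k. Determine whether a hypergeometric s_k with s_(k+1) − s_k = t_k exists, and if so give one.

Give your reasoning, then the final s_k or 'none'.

Step 1: r(k) = (4*k**3 + 27*k**2 + 55*k + 33)/(4*k**3 + 15*k**2 + 13*k + 1).
Gosper form: A/B · C(k+1)/C(k) with A=1, B=1, C=k**3 + 15*k**2/4 + 13*k/4 + 1/4.
Solve (1)·f(k+1) − (1)·f(k) = k**3 + 15*k**2/4 + 13*k/4 + 1/4.
d = 4 from the (0,0,3) case.
Coefficient equations give f(k) = k*(k**3 + 3*k**2 - 3)/4.
Then R = B(k−1)f/C = k*(k**3 + 3*k**2 - 3)/(4*k**3 + 15*k**2 + 13*k + 1), so s_k = R(k)·t_k = k*(-k**3 - 3*k**2 + 3).
Δs = -4*k**3 - 15*k**2 - 13*k - 1, as required.

s_k = k*(-k**3 - 3*k**2 + 3)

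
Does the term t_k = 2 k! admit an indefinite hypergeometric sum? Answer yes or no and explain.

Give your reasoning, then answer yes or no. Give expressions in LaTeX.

t_(k+1)/t_k = k + 1.
Take A(k)=k + 1, B(k)=1, C(k)=1.
Solve (k + 1)·f(k+1) − (1)·f(k) = 1.
deg f ≤ -1 (via 1,0,0).
Negative degree bound (-1): no f exists, t_k not Gosper-summable.

No; the degree bound rules out any f.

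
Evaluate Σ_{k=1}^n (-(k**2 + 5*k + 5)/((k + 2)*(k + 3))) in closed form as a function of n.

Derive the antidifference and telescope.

S(n) = n*(-3*n - 8)/(3*(n + 3))

Compute t_(k+1)/t_k: get (k + 2)*(5*k + (k + 1)**2 + 10)/((k + 4)*(k**2 + 5*k + 5)).
Factor: A=k + 2; B=k + 4; C=k**2 + 5*k + 5.
Need (k + 2)·f(k+1) − (k + 3)·f(k) = k**2 + 5*k + 5.
d = 2 from the (1,1,2) case.
Solving with deg f ≤ 2: f(k) = k*(2*k + 3)/2.
R(k) = B(k−1)·f(k)/C(k) = k*(k + 3)*(2*k + 3)/(2*(k**2 + 5*k + 5)); s_k = R·t_k = k*(-2*k - 3)/(2*(k + 2)).
Verify: (-k**2 - 5*k - 5)/(k**2 + 5*k + 6) matches t_k.
s_(n+1) = (-2*n**2 - 7*n - 5)/(2*(n + 3)) and s_(1) = -5/6, so S(n) = n*(-3*n - 8)/(3*(n + 3)).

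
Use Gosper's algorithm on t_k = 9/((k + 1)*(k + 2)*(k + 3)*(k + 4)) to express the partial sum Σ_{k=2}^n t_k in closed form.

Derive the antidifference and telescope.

The ratio is (k + 1)/(k + 5).
So A=k + 1 and B=k + 5, with C=1.
Set up (k + 1)·f(k+1) − (k + 4)·f(k) − (1) = 0.
deg f ≤ 3 (via 1,1,0).
Match coefficients ⇒ f(k) = k*(k**2 + 6*k + 11)/18.
Certificate R = B(k−1)f/C = k*(k + 4)*(k**2 + 6*k + 11)/18 gives s_k = k*(k**2 + 6*k + 11)/(2*(k + 1)*(k + 2)*(k + 3)).
Δs = 9/(k**4 + 10*k**3 + 35*k**2 + 50*k + 24), as required.
s_(n+1) = (n**3 + 9*n**2 + 26*n + 18)/(2*(n**3 + 9*n**2 + 26*n + 24)) and s_(2) = 9/20, so S(n) = (n**3 + 9*n**2 + 26*n - 36)/(20*(n**3 + 9*n**2 + 26*n + 24)).

S(n) = (n**3 + 9*n**2 + 26*n - 36)/(20*(n**3 + 9*n**2 + 26*n + 24))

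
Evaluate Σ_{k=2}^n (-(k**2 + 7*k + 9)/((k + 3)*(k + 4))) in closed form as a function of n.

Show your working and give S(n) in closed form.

Compute t_(k+1)/t_k: get (k + 3)*(7*k + (k + 1)**2 + 16)/((k + 5)*(k**2 + 7*k + 9)).
Gosper form: A/B · C(k+1)/C(k) with A=k + 3, B=k + 5, C=k**2 + 7*k + 9.
Solve (k + 3)·f(k+1) − (k + 4)·f(k) = k**2 + 7*k + 9.
deg f ≤ 2 (via 1,1,2).
Coefficient equations give f(k) = k*(k + 2).
Certificate R = B(k−1)f/C = k*(k + 2)*(k + 4)/(k**2 + 7*k + 9) gives s_k = k*(-k - 2)/(k + 3).
Check: Δs_k = (-k**2 - 7*k - 9)/(k**2 + 7*k + 12). ✓
Telescope: S(n) = s_(n+1) − s_(2) = (-n**2 - 4*n - 3)/(n + 4) − (-8/5) = (-5*n**2 - 12*n + 17)/(5*(n + 4)).

S(n) = (-5*n**2 - 12*n + 17)/(5*(n + 4))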